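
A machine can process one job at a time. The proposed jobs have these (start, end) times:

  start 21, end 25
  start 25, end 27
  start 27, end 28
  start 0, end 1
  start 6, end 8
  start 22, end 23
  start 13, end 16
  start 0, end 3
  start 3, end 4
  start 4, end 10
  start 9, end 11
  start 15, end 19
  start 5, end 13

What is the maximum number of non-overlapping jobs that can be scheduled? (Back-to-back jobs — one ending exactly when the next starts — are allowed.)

8

Greedy by earliest finish: after sorting by end time, pick each interval compatible with the last pick.
Sorted by end: (0,1)  (0,3)  (3,4)  (6,8)  (4,10)  (9,11)  (5,13)  (13,16)  (15,19)  (22,23)  (21,25)  (25,27)  (27,28)
take (0,1); take (3,4); take (6,8); take (9,11); skip (5,13); take (13,16); skip (15,19); take (22,23); skip (21,25); take (25,27); take (27,28).
Selected 8 jobs.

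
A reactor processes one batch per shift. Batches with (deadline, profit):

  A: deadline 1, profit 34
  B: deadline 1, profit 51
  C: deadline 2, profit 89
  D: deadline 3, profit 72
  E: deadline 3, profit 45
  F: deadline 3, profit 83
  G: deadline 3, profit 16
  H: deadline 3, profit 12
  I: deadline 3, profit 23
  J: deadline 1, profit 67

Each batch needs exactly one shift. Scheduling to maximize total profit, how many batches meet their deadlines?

Profit order: C=89 F=83 D=72 J=67 B=51 E=45 A=34 I=23 G=16 H=12
Assign: C→slot 2, F→slot 3, D→slot 1, J skipped, B skipped, E skipped, A skipped, I skipped, G skipped, H skipped.
Slots: [1:D] [2:C] [3:F]
3 of 10 scheduled.

3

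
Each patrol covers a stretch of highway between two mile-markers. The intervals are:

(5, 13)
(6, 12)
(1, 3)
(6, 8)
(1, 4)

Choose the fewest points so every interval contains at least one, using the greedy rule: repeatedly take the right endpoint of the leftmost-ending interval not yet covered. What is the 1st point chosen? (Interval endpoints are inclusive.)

3

Sorted: [1,3] [1,4] [6,8] [6,12] [5,13]
{[1,3],[1,4]} hit by 3; {[6,8],[6,12],[5,13]} hit by 8.
Points: 3, 8 (2 total).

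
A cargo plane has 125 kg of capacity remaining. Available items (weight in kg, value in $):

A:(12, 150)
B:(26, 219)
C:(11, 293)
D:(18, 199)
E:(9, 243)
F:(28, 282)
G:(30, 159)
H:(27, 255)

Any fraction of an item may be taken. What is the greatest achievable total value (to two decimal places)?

Order: E (243/9=27.00) > C (293/11=26.64) > A (150/12=12.50) > D (199/18=11.06) > F (282/28=10.07) > H (255/27=9.44) > B (219/26=8.42) > G (159/30=5.30)
Fill: take E (9 @ 243) → take C (11 @ 293) → take A (12 @ 150) → take D (18 @ 199) → take F (28 @ 282) → take H (27 @ 255) → take 20/26 of B → 168.46; 125/125 used.
Total value = 1590.46

1590.46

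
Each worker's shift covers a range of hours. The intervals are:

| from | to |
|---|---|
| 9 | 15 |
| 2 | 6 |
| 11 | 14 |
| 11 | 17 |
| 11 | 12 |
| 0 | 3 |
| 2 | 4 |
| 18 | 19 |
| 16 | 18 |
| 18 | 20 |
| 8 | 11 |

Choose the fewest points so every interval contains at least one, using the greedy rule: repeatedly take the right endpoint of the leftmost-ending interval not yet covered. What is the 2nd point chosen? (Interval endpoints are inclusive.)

11

Sorted: [0,3] [2,4] [2,6] [8,11] [11,12] [11,14] [9,15] [11,17] [16,18] [18,19] [18,20]
{[0,3],[2,4],[2,6]} hit by 3; {[8,11],[11,12],[11,14],[9,15],[11,17]} hit by 11; {[16,18],[18,19],[18,20]} hit by 18.
Points: 3, 11, 18 (3 total).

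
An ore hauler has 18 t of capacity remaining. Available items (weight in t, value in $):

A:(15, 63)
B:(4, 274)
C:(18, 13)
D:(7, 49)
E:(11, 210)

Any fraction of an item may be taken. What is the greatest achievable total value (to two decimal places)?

Sort by value per unit weight and fill in that order.
Ratios (sorted): B 68.50, E 19.09, D 7.00, A 4.20, C 0.72
take B (4 @ 274); take E (11 @ 210); take 3/7 of D → 21.00. Capacity used 18/18.
Total value = 505.00

505.00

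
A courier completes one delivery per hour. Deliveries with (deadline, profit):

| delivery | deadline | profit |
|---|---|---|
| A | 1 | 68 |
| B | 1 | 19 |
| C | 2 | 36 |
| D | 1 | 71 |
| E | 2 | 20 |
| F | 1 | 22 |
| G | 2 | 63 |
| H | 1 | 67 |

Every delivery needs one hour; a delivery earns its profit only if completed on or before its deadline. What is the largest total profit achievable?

134

Sort by profit descending; place each in the latest free slot ≤ its deadline.
By profit: D(d1,71), A(d1,68), H(d1,67), G(d2,63), C(d2,36), F(d1,22), E(d2,20), B(d1,19)
D→slot 1; A skipped; H skipped; G→slot 2; C skipped; F skipped; E skipped; B skipped.
Profit = 71 + 63 = 134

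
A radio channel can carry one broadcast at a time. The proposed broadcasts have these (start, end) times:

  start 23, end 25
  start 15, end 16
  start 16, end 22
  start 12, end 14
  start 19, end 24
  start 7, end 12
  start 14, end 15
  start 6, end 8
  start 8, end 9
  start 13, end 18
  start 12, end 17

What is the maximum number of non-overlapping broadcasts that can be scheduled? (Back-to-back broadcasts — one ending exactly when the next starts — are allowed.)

7

Sort by end time and greedily take each interval whose start is ≥ the last chosen end.
By end time: (6,8), (8,9), (7,12), (12,14), (14,15), (15,16), (12,17), (13,18), (16,22), (19,24), (23,25).
Pick (6,8); next start ≥ 8 → (8,9); next start ≥ 9 → (12,14); next start ≥ 14 → (14,15); next start ≥ 15 → (15,16); next start ≥ 16 → (16,22); next start ≥ 22 → (23,25).
Selected 7 broadcasts.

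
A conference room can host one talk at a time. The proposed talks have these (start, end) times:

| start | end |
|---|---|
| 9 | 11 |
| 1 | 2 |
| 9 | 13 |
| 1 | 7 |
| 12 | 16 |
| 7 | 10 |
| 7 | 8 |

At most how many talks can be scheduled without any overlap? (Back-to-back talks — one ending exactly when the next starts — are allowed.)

4

Order by finish time; keep every interval that doesn't clash with the previous kept one.
By end time: (1,2), (1,7), (7,8), (7,10), (9,11), (9,13), (12,16).
Pick (1,2); next start ≥ 2 → (7,8); next start ≥ 8 → (9,11); next start ≥ 11 → (12,16).
Selected 4 talks.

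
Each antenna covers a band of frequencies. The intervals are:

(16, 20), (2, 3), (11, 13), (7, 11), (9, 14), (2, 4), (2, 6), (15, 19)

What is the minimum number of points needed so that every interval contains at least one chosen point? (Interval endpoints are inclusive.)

3

Process intervals by earliest right end; each time one isn't hit yet, stab at its right endpoint.
Sorted: [2,3] [2,4] [2,6] [7,11] [11,13] [9,14] [15,19] [16,20]
{[2,3],[2,4],[2,6]} hit by 3; {[7,11],[11,13],[9,14]} hit by 11; {[15,19],[16,20]} hit by 19.
Points: 3, 11, 19 (3 total).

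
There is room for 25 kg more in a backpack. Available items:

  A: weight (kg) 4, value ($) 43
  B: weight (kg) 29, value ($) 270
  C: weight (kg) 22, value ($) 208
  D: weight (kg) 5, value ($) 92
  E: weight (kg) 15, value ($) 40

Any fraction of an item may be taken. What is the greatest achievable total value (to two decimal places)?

286.27

Greedy by value/weight ratio, highest first.
Ratios (sorted): D 18.40, A 10.75, C 9.45, B 9.31, E 2.67
take D (5 @ 92); take A (4 @ 43); take 16/22 of C → 151.27. Capacity used 25/25.
Total value = 286.27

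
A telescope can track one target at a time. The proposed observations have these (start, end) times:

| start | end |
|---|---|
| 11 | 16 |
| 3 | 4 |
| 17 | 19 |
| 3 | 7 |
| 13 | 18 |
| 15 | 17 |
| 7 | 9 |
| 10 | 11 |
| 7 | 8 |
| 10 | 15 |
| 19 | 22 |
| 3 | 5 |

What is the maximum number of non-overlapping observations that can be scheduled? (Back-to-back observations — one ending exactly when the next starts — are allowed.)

6

Sort by end time and greedily take each interval whose start is ≥ the last chosen end.
By end time: (3,4), (3,5), (3,7), (7,8), (7,9), (10,11), (10,15), (11,16), (15,17), (13,18), (17,19), (19,22).
Pick (3,4); next start ≥ 4 → (7,8); next start ≥ 8 → (10,11); next start ≥ 11 → (11,16); next start ≥ 16 → (17,19); next start ≥ 19 → (19,22).
Selected 6 observations.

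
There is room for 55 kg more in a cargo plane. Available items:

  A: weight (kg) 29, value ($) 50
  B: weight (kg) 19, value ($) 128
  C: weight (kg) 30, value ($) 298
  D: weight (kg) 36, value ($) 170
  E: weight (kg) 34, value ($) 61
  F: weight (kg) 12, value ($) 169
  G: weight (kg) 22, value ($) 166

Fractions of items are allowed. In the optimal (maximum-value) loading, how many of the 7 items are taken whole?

Ratios (sorted): F 14.08, C 9.93, G 7.55, B 6.74, D 4.72, E 1.79, A 1.72
take F (12 @ 169); take C (30 @ 298); take 13/22 of G → 98.09. Capacity used 55/55.
2 item(s) taken whole; one partial (take 13/22 of G).

2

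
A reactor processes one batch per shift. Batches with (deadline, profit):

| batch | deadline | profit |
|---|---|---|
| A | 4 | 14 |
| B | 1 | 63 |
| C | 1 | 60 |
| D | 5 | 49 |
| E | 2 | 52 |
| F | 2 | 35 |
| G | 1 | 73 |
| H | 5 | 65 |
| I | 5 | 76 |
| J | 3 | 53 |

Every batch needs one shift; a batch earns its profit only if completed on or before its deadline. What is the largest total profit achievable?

319

Take jobs in profit order; each goes to the latest open slot no later than its deadline.
Profit order: I=76 G=73 H=65 B=63 C=60 J=53 E=52 D=49 F=35 A=14
Assign: I→slot 5, G→slot 1, H→slot 4, B skipped, C skipped, J→slot 3, E→slot 2, D skipped, F skipped, A skipped.
Slots: [1:G] [2:E] [3:J] [4:H] [5:I]
Profit = 73 + 52 + 53 + 65 + 76 = 319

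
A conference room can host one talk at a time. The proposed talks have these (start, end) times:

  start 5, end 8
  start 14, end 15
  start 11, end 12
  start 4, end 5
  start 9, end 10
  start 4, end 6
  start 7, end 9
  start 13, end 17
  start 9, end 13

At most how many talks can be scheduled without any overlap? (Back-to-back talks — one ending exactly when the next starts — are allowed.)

Sort by end time and greedily take each interval whose start is ≥ the last chosen end.
By end time: (4,5), (4,6), (5,8), (7,9), (9,10), (11,12), (9,13), (14,15), (13,17).
Pick (4,5); next start ≥ 5 → (5,8); next start ≥ 8 → (9,10); next start ≥ 10 → (11,12); next start ≥ 12 → (14,15).
Selected 5 talks.

5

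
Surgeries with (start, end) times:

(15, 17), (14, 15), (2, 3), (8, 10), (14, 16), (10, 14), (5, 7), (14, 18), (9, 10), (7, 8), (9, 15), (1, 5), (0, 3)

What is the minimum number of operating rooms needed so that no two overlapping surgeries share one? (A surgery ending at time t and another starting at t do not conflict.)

4

Events (time:±→running): 0:+→1 1:+→2 2:+→3 3:-→2 3:-→1 5:-→0 5:+→1 7:-→0 7:+→1 8:-→0 8:+→1 9:+→2 9:+→3 10:-→2 10:-→1 10:+→2 14:-→1 14:+→2 14:+→3 14:+→4 … peak 4.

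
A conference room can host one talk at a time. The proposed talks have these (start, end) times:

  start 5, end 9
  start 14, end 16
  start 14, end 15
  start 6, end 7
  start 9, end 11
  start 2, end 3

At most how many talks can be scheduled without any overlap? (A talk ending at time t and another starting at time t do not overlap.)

4

By end time: (2,3), (6,7), (5,9), (9,11), (14,15), (14,16).
Pick (2,3); next start ≥ 3 → (6,7); next start ≥ 7 → (9,11); next start ≥ 11 → (14,15).
Selected 4 talks.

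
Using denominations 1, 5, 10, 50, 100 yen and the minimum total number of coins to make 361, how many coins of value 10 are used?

Greedy: take as many of the largest coin as possible, then repeat with the remainder.
361 − 3×100→61 − 1×50→11 − 1×10→1 − 1×1→0
Count of 10: 1

1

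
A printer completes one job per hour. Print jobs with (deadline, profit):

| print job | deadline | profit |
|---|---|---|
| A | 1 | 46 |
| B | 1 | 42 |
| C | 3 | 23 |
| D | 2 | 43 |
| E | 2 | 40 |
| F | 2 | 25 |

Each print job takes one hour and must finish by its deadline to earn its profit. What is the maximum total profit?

112

Sort by profit descending; place each in the latest free slot ≤ its deadline.
Profit order: A=46 D=43 B=42 E=40 F=25 C=23
Assign: A→slot 1, D→slot 2, B skipped, E skipped, F skipped, C→slot 3.
Slots: [1:A] [2:D] [3:C]
Profit = 46 + 43 + 23 = 112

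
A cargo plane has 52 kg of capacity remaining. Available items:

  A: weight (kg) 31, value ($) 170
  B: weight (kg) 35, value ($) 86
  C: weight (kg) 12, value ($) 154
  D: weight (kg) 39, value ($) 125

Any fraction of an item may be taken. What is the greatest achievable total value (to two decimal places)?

Greedy by value/weight ratio, highest first.
Ratios (sorted): C 12.83, A 5.48, D 3.21, B 2.46
take C (12 @ 154); take A (31 @ 170); take 9/39 of D → 28.85. Capacity used 52/52.
Total value = 352.85

352.85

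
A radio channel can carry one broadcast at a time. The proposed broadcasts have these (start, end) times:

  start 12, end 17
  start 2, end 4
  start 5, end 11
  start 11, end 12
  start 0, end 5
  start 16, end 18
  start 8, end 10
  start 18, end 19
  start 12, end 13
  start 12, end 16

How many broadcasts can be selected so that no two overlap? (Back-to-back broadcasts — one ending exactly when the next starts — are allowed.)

6

Order by finish time; keep every interval that doesn't clash with the previous kept one.
By end time: (2,4), (0,5), (8,10), (5,11), (11,12), (12,13), (12,16), (12,17), (16,18), (18,19).
Pick (2,4); next start ≥ 4 → (8,10); next start ≥ 10 → (11,12); next start ≥ 12 → (12,13); next start ≥ 13 → (16,18); next start ≥ 18 → (18,19).
Selected 6 broadcasts.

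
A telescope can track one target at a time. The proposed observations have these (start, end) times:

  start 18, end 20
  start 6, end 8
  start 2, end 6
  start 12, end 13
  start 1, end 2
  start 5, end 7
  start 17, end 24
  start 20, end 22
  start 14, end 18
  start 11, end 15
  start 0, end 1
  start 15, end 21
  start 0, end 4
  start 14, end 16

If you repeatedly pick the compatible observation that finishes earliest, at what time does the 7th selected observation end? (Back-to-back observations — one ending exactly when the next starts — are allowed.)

20

Sorted by end: (0,1)  (1,2)  (0,4)  (2,6)  (5,7)  (6,8)  (12,13)  (11,15)  (14,16)  (14,18)  (18,20)  (15,21)  (20,22)  (17,24)
take (0,1); take (1,2); take (2,6); take (6,8); take (12,13); take (14,16); take (18,20); skip (15,21); take (20,22); skip (17,24).
Selected: (0,1) (1,2) (2,6) (6,8) (12,13) (14,16) (18,20) (20,22)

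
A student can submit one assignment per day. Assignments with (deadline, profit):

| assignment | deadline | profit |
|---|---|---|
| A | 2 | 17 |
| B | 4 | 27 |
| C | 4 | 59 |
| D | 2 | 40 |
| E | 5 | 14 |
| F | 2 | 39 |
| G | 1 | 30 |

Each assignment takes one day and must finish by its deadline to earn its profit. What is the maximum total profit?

Take jobs in profit order; each goes to the latest open slot no later than its deadline.
Profit order: C=59 D=40 F=39 G=30 B=27 A=17 E=14
Assign: C→slot 4, D→slot 2, F→slot 1, G skipped, B→slot 3, A skipped, E→slot 5.
Slots: [1:F] [2:D] [3:B] [4:C] [5:E]
Profit = 39 + 40 + 27 + 59 + 14 = 179

179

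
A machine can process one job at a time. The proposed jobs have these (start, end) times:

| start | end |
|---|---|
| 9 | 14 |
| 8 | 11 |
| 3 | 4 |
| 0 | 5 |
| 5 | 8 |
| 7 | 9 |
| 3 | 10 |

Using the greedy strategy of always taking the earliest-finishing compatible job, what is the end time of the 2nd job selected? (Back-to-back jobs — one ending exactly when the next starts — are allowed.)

Sort by end time and greedily take each interval whose start is ≥ the last chosen end.
By end time: (3,4), (0,5), (5,8), (7,9), (3,10), (8,11), (9,14).
Pick (3,4); next start ≥ 4 → (5,8); next start ≥ 8 → (8,11).
Selected: (3,4) (5,8) (8,11)

8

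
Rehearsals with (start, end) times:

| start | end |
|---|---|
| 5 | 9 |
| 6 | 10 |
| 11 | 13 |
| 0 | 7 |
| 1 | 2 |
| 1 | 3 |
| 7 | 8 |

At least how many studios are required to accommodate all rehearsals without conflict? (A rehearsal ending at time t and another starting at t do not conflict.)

3

starts: [0, 1, 1, 5, 6, 7, 11]
ends:   [2, 3, 7, 8, 9, 10, 13]
s0→1 s1→2 s1→3  — peak 3.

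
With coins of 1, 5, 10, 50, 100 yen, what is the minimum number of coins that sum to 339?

339 = 3×100 + 3×10 + 1×5 + 4×1
Total coins = 3 + 3 + 1 + 4 = 11

11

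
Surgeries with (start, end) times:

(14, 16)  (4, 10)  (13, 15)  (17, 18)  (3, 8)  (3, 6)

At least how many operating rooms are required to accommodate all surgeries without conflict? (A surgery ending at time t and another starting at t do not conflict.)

starts: [3, 3, 4, 13, 14, 17]
ends:   [6, 8, 10, 15, 16, 18]
s3→1 s3→2 s4→3  — peak 3.

3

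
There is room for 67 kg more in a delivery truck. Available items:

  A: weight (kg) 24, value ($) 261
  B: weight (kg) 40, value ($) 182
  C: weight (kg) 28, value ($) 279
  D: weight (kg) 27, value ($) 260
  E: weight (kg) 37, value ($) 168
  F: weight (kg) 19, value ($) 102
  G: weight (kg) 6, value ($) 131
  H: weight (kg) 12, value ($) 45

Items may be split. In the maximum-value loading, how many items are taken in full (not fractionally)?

Order: G (131/6=21.83) > A (261/24=10.88) > C (279/28=9.96) > D (260/27=9.63) > F (102/19=5.37) > B (182/40=4.55) > E (168/37=4.54) > H (45/12=3.75)
Fill: take G (6 @ 131) → take A (24 @ 261) → take C (28 @ 279) → take 9/27 of D → 86.67; 67/67 used.
3 item(s) taken whole; one partial (take 9/27 of D).

3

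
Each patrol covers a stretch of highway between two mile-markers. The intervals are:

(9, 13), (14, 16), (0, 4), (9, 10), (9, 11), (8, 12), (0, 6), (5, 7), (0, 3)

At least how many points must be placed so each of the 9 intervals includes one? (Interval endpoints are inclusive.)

4

By right end: [0,3]  [0,4]  [0,6]  [5,7]  [9,10]  [9,11]  [8,12]  [9,13]  [14,16]
[0,3] uncovered → point at 3; [5,7] uncovered → point at 7; [9,10] uncovered → point at 10; [14,16] uncovered → point at 16.
Points: 3, 7, 10, 16 (4 total).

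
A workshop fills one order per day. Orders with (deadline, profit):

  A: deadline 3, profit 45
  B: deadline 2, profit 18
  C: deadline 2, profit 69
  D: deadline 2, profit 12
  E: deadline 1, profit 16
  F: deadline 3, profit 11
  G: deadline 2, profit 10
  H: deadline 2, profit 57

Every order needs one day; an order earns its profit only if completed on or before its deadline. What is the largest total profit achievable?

171

Profit order: C=69 H=57 A=45 B=18 E=16 D=12 F=11 G=10
Assign: C→slot 2, H→slot 1, A→slot 3, B skipped, E skipped, D skipped, F skipped, G skipped.
Slots: [1:H] [2:C] [3:A]
Profit = 57 + 69 + 45 = 171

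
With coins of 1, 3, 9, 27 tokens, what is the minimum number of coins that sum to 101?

101 = 3×27 + 2×9 + 2×1
Total coins = 3 + 2 + 2 = 7

7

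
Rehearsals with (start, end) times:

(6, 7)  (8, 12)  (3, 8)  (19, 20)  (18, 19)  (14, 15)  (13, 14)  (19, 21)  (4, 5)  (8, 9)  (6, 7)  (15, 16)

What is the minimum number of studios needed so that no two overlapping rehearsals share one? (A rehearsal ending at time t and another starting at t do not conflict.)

Count concurrent intervals with a sweep; the peak is the room count.
starts: [3, 4, 6, 6, 8, 8, 13, 14, 15, 18, 19, 19]
ends:   [5, 7, 7, 8, 9, 12, 14, 15, 16, 19, 20, 21]
s3→1 s4→2 e5→1 s6→2 s6→3  — peak 3.

3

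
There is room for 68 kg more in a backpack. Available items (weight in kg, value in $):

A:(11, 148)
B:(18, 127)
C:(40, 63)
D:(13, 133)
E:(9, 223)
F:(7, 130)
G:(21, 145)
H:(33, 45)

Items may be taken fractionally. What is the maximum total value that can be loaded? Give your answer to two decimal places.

830.05

Sort by value per unit weight and fill in that order.
Ratios (sorted): E 24.78, F 18.57, A 13.45, D 10.23, B 7.06, G 6.90, C 1.57, H 1.36
take E (9 @ 223); take F (7 @ 130); take A (11 @ 148); take D (13 @ 133); take B (18 @ 127); take 10/21 of G → 69.05. Capacity used 68/68.
Total value = 830.05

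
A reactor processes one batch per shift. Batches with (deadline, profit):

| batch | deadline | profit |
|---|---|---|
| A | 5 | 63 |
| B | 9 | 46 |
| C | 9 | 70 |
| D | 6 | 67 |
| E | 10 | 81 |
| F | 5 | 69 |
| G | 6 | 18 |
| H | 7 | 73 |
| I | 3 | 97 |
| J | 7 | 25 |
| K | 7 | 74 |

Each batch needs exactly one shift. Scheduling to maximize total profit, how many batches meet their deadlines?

By profit: I(d3,97), E(d10,81), K(d7,74), H(d7,73), C(d9,70), F(d5,69), D(d6,67), A(d5,63), B(d9,46), J(d7,25), G(d6,18)
I→slot 3; E→slot 10; K→slot 7; H→slot 6; C→slot 9; F→slot 5; D→slot 4; A→slot 2; B→slot 8; J→slot 1; G skipped.
10 of 11 scheduled.

10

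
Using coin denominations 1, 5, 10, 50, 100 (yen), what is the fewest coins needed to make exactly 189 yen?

10

Use the largest denomination that fits, subtract, and repeat.
189 − 1×100→89 − 1×50→39 − 3×10→9 − 1×5→4 − 4×1→0
Total coins = 1 + 1 + 3 + 1 + 4 = 10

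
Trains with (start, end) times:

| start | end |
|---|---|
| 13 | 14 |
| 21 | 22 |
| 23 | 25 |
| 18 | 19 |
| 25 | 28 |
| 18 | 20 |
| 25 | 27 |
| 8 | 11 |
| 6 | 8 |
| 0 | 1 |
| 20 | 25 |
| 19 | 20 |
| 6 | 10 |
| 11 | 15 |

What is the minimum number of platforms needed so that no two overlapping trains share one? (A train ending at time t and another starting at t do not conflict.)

2

Events (time:±→running): 0:+→1 1:-→0 6:+→1 6:+→2 … peak 2.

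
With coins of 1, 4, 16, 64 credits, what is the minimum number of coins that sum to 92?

92 = 1×64 + 1×16 + 3×4
Total coins = 1 + 1 + 3 = 5

5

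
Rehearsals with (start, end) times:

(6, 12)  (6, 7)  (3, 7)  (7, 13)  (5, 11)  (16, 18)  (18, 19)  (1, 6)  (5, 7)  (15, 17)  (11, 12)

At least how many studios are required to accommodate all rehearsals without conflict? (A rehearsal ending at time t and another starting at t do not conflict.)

5

Events (time:±→running): 1:+→1 3:+→2 5:+→3 5:+→4 6:-→3 6:+→4 6:+→5 … peak 5.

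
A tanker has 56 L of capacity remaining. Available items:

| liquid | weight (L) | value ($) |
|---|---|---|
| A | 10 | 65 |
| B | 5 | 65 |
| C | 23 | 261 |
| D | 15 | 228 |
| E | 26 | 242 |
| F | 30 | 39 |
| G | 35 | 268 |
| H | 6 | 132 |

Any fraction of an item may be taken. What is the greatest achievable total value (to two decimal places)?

Ratios (sorted): H 22.00, D 15.20, B 13.00, C 11.35, E 9.31, G 7.66, A 6.50, F 1.30
take H (6 @ 132); take D (15 @ 228); take B (5 @ 65); take C (23 @ 261); take 7/26 of E → 65.15. Capacity used 56/56.
Total value = 751.15

751.15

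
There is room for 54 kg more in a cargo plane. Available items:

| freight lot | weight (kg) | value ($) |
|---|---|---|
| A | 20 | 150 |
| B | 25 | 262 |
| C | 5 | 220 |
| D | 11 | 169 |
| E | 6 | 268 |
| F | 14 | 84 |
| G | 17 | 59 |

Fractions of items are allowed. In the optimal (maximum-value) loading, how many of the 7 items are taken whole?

Ratios (sorted): E 44.67, C 44.00, D 15.36, B 10.48, A 7.50, F 6.00, G 3.47
take E (6 @ 268); take C (5 @ 220); take D (11 @ 169); take B (25 @ 262); take 7/20 of A → 52.50. Capacity used 54/54.
4 item(s) taken whole; one partial (take 7/20 of A).

4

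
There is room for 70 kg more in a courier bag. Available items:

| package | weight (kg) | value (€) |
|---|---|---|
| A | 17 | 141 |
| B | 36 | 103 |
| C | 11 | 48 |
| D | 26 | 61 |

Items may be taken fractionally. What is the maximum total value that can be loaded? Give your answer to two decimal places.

Order: A (141/17=8.29) > C (48/11=4.36) > B (103/36=2.86) > D (61/26=2.35)
Fill: take A (17 @ 141) → take C (11 @ 48) → take B (36 @ 103) → take 6/26 of D → 14.08; 70/70 used.
Total value = 306.08

306.08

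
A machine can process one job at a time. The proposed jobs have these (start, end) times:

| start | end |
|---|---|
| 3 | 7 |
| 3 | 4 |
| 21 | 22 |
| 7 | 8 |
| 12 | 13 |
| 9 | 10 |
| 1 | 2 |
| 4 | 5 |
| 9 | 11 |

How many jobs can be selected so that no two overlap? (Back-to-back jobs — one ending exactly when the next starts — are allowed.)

Sorted by end: (1,2)  (3,4)  (4,5)  (3,7)  (7,8)  (9,10)  (9,11)  (12,13)  (21,22)
take (1,2); take (3,4); take (4,5); take (7,8); take (9,10); skip (9,11); take (12,13); take (21,22).
Selected 7 jobs.

7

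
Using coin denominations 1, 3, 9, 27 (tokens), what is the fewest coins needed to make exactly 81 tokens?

3

Greedy: take as many of the largest coin as possible, then repeat with the remainder.
81 = 3×27
Total coins = 3 = 3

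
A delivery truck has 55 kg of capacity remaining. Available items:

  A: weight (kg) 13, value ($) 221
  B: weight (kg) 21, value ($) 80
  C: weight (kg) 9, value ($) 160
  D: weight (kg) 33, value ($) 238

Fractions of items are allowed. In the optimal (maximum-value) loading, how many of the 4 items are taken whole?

3

Order: C (160/9=17.78) > A (221/13=17.00) > D (238/33=7.21) > B (80/21=3.81)
Fill: take C (9 @ 160) → take A (13 @ 221) → take D (33 @ 238); 55/55 used.
3 item(s) taken whole.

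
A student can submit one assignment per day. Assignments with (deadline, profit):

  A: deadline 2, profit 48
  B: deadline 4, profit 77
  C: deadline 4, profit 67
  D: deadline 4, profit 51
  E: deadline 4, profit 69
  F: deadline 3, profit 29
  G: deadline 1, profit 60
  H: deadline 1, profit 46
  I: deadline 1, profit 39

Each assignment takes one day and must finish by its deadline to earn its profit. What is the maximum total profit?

Sort by profit descending; place each in the latest free slot ≤ its deadline.
Profit order: B=77 E=69 C=67 G=60 D=51 A=48 H=46 I=39 F=29
Assign: B→slot 4, E→slot 3, C→slot 2, G→slot 1, D skipped, A skipped, H skipped, I skipped, F skipped.
Slots: [1:G] [2:C] [3:E] [4:B]
Profit = 60 + 67 + 69 + 77 = 273

273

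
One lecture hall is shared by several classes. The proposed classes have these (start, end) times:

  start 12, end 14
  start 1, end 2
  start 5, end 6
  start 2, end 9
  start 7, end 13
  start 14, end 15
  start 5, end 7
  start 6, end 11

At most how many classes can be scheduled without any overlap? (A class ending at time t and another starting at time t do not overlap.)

Sorted by end: (1,2)  (5,6)  (5,7)  (2,9)  (6,11)  (7,13)  (12,14)  (14,15)
take (1,2); take (5,6); skip (2,9); take (6,11); skip (7,13); take (12,14); take (14,15).
Selected 5 classes.

5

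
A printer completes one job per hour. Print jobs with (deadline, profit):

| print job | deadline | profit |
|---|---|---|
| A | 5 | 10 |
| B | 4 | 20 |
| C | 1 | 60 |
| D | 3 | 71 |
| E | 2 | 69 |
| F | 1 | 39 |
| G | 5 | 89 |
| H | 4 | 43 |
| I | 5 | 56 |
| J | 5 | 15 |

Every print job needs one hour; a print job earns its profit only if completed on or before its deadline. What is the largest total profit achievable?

Take jobs in profit order; each goes to the latest open slot no later than its deadline.
By profit: G(d5,89), D(d3,71), E(d2,69), C(d1,60), I(d5,56), H(d4,43), F(d1,39), B(d4,20), J(d5,15), A(d5,10)
G→slot 5; D→slot 3; E→slot 2; C→slot 1; I→slot 4; H skipped; F skipped; B skipped; J skipped; A skipped.
Profit = 60 + 69 + 71 + 56 + 89 = 345

345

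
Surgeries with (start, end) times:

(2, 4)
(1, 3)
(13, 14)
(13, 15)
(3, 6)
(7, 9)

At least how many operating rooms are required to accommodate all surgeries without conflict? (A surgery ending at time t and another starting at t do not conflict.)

2

starts: [1, 2, 3, 7, 13, 13]
ends:   [3, 4, 6, 9, 14, 15]
s1→1 s2→2  — peak 2.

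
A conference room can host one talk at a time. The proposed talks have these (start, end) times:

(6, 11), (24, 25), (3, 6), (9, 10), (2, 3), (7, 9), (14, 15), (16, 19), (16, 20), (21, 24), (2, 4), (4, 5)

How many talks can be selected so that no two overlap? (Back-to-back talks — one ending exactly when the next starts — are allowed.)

8

Greedy by earliest finish: after sorting by end time, pick each interval compatible with the last pick.
Sorted by end: (2,3)  (2,4)  (4,5)  (3,6)  (7,9)  (9,10)  (6,11)  (14,15)  (16,19)  (16,20)  (21,24)  (24,25)
take (2,3); take (4,5); skip (3,6); take (7,9); take (9,10); take (14,15); take (16,19); take (21,24); take (24,25).
Selected 8 talks.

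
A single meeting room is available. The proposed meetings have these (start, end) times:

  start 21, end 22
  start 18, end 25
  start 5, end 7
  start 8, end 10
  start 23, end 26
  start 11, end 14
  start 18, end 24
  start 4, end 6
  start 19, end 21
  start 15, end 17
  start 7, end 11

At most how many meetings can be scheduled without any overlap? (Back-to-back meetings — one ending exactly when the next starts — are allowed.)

7

Sort by end time and greedily take each interval whose start is ≥ the last chosen end.
Sorted by end: (4,6)  (5,7)  (8,10)  (7,11)  (11,14)  (15,17)  (19,21)  (21,22)  (18,24)  (18,25)  (23,26)
take (4,6); take (8,10); skip (7,11); take (11,14); take (15,17); take (19,21); take (21,22); take (23,26).
Selected 7 meetings.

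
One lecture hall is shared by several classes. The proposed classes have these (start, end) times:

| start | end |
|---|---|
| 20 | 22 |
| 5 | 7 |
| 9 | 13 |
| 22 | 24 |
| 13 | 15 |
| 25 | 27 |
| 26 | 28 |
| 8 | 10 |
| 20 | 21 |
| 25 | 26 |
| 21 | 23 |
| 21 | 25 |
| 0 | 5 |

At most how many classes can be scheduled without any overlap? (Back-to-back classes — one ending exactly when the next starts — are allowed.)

8

Sort by end time and greedily take each interval whose start is ≥ the last chosen end.
Sorted by end: (0,5)  (5,7)  (8,10)  (9,13)  (13,15)  (20,21)  (20,22)  (21,23)  (22,24)  (21,25)  (25,26)  (25,27)  (26,28)
take (0,5); take (5,7); take (8,10); skip (9,13); take (13,15); take (20,21); take (21,23); skip (22,24); skip (21,25); take (25,26); take (26,28).
Selected 8 classes.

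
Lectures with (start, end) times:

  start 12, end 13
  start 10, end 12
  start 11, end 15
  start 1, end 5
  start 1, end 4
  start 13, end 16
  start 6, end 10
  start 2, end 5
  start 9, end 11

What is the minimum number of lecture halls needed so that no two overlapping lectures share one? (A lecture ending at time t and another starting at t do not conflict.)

3

The answer is the maximum number of intervals overlapping at any instant.
starts: [1, 1, 2, 6, 9, 10, 11, 12, 13]
ends:   [4, 5, 5, 10, 11, 12, 13, 15, 16]
s1→1 s1→2 s2→3  — peak 3.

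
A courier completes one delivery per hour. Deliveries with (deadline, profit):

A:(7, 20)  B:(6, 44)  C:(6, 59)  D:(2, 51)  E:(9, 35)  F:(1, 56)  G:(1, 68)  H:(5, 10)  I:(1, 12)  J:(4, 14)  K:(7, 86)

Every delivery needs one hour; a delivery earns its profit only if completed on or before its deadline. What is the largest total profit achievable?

By profit: K(d7,86), G(d1,68), C(d6,59), F(d1,56), D(d2,51), B(d6,44), E(d9,35), A(d7,20), J(d4,14), I(d1,12), H(d5,10)
K→slot 7; G→slot 1; C→slot 6; F skipped; D→slot 2; B→slot 5; E→slot 9; A→slot 4; J→slot 3; I skipped; H skipped.
Profit = 68 + 51 + 14 + 20 + 44 + 59 + 86 + 35 = 377

377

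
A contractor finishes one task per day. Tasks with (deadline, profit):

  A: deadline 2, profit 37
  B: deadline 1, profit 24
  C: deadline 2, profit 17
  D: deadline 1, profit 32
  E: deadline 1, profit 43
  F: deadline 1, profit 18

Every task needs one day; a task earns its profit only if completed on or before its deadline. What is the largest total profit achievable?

80

Take jobs in profit order; each goes to the latest open slot no later than its deadline.
By profit: E(d1,43), A(d2,37), D(d1,32), B(d1,24), F(d1,18), C(d2,17)
E→slot 1; A→slot 2; D skipped; B skipped; F skipped; C skipped.
Profit = 43 + 37 = 80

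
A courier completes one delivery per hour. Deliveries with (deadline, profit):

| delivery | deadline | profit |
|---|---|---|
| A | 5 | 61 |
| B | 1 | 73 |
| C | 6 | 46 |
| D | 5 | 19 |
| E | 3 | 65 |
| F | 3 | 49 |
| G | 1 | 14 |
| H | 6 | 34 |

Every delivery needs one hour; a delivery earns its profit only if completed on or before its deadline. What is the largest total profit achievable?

Take jobs in profit order; each goes to the latest open slot no later than its deadline.
Profit order: B=73 E=65 A=61 F=49 C=46 H=34 D=19 G=14
Assign: B→slot 1, E→slot 3, A→slot 5, F→slot 2, C→slot 6, H→slot 4, D skipped, G skipped.
Slots: [1:B] [2:F] [3:E] [4:H] [5:A] [6:C]
Profit = 73 + 49 + 65 + 34 + 61 + 46 = 328

328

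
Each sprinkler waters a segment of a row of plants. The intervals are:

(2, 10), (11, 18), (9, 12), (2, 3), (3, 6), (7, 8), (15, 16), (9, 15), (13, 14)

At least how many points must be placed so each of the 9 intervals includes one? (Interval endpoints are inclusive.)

5

Process intervals by earliest right end; each time one isn't hit yet, stab at its right endpoint.
By right end: [2,3]  [3,6]  [7,8]  [2,10]  [9,12]  [13,14]  [9,15]  [15,16]  [11,18]
[2,3] uncovered → point at 3; [7,8] uncovered → point at 8; [9,12] uncovered → point at 12; [13,14] uncovered → point at 14; [15,16] uncovered → point at 16.
Points: 3, 8, 12, 14, 16 (5 total).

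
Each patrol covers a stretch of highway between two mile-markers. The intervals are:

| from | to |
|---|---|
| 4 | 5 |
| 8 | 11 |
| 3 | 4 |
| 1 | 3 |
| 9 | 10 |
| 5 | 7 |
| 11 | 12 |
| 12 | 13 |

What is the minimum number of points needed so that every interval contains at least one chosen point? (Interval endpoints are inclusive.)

By right end: [1,3]  [3,4]  [4,5]  [5,7]  [9,10]  [8,11]  [11,12]  [12,13]
[1,3] uncovered → point at 3; [4,5] uncovered → point at 5; [9,10] uncovered → point at 10; [11,12] uncovered → point at 12.
Points: 3, 5, 10, 12 (4 total).

4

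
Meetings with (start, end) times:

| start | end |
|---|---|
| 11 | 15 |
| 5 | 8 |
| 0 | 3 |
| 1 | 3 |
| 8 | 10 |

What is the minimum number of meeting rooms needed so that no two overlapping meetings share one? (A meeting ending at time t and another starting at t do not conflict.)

Events (time:±→running): 0:+→1 1:+→2 … peak 2.

2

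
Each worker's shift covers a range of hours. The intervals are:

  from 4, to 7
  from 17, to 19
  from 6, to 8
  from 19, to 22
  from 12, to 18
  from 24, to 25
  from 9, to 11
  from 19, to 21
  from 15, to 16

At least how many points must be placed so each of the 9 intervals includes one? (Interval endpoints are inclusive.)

5

Sort by right endpoint; whenever an interval is uncovered, place a point at its right end.
By right end: [4,7]  [6,8]  [9,11]  [15,16]  [12,18]  [17,19]  [19,21]  [19,22]  [24,25]
[4,7] uncovered → point at 7; [9,11] uncovered → point at 11; [15,16] uncovered → point at 16; [17,19] uncovered → point at 19; [24,25] uncovered → point at 25.
Points: 7, 11, 16, 19, 25 (5 total).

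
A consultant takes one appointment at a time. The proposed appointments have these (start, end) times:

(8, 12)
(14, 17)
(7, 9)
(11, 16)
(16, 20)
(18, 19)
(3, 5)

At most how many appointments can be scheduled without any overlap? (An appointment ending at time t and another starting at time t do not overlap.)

Sorted by end: (3,5)  (7,9)  (8,12)  (11,16)  (14,17)  (18,19)  (16,20)
take (3,5); take (7,9); take (11,16); take (18,19); skip (16,20).
Selected 4 appointments.

4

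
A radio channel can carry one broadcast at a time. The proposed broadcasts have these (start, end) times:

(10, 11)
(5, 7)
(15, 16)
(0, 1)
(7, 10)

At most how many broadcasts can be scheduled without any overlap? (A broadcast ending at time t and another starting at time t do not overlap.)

5

Sorted by end: (0,1)  (5,7)  (7,10)  (10,11)  (15,16)
take (0,1); take (5,7); take (7,10); take (10,11); take (15,16).
Selected 5 broadcasts.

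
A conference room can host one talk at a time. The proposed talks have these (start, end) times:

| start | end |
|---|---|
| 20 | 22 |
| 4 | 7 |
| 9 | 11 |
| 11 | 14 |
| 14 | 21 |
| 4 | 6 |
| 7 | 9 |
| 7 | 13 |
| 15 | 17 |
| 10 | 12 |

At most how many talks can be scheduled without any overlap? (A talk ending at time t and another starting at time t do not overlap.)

Sorted by end: (4,6)  (4,7)  (7,9)  (9,11)  (10,12)  (7,13)  (11,14)  (15,17)  (14,21)  (20,22)
take (4,6); take (7,9); take (9,11); take (11,14); take (15,17); skip (14,21); take (20,22).
Selected 6 talks.

6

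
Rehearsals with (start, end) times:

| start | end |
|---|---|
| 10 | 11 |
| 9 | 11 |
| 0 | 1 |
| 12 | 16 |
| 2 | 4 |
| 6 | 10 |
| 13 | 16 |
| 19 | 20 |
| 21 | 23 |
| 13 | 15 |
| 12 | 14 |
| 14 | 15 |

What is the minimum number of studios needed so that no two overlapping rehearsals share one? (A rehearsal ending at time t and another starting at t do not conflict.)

4

starts: [0, 2, 6, 9, 10, 12, 12, 13, 13, 14, 19, 21]
ends:   [1, 4, 10, 11, 11, 14, 15, 15, 16, 16, 20, 23]
s0→1 e1→0 s2→1 e4→0 s6→1 s9→2 e10→1 s10→2 e11→1 e11→0 s12→1 s12→2 s13→3 s13→4  — peak 4.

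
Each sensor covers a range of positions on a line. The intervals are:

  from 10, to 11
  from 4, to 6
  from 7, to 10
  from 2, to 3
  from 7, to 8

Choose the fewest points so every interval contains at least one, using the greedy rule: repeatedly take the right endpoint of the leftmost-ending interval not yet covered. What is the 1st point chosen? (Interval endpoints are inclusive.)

By right end: [2,3]  [4,6]  [7,8]  [7,10]  [10,11]
[2,3] uncovered → point at 3; [4,6] uncovered → point at 6; [7,8] uncovered → point at 8; [10,11] uncovered → point at 11.
Points: 3, 6, 8, 11 (4 total).

3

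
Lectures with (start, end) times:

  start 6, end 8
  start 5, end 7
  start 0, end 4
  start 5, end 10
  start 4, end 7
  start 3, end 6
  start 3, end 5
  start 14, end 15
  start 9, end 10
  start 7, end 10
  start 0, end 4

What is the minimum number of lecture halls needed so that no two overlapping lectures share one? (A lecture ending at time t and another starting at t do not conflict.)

Events (time:±→running): 0:+→1 0:+→2 3:+→3 3:+→4 … peak 4.

4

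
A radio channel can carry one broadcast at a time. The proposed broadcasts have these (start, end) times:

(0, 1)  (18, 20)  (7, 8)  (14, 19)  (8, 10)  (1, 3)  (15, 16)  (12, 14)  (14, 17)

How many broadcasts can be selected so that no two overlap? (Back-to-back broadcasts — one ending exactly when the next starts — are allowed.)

By end time: (0,1), (1,3), (7,8), (8,10), (12,14), (15,16), (14,17), (14,19), (18,20).
Pick (0,1); next start ≥ 1 → (1,3); next start ≥ 3 → (7,8); next start ≥ 8 → (8,10); next start ≥ 10 → (12,14); next start ≥ 14 → (15,16); next start ≥ 16 → (18,20).
Selected 7 broadcasts.

7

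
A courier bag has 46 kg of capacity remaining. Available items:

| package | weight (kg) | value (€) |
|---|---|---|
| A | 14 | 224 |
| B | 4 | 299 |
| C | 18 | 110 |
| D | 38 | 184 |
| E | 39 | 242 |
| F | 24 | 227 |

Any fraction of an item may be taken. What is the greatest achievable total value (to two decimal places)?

774.82

Sort by value per unit weight and fill in that order.
Ratios (sorted): B 74.75, A 16.00, F 9.46, E 6.21, C 6.11, D 4.84
take B (4 @ 299); take A (14 @ 224); take F (24 @ 227); take 4/39 of E → 24.82. Capacity used 46/46.
Total value = 774.82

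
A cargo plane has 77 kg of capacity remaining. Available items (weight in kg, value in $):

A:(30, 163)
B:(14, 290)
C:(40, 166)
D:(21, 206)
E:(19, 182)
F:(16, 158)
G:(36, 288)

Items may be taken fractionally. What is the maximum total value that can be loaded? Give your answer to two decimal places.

Order: B (290/14=20.71) > F (158/16=9.88) > D (206/21=9.81) > E (182/19=9.58) > G (288/36=8.00) > A (163/30=5.43) > C (166/40=4.15)
Fill: take B (14 @ 290) → take F (16 @ 158) → take D (21 @ 206) → take E (19 @ 182) → take 7/36 of G → 56.00; 77/77 used.
Total value = 892.00

892.00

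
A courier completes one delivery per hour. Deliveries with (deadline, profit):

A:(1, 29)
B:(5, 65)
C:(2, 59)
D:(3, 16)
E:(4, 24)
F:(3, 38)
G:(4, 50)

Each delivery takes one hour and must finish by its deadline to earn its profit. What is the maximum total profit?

241

Sort by profit descending; place each in the latest free slot ≤ its deadline.
By profit: B(d5,65), C(d2,59), G(d4,50), F(d3,38), A(d1,29), E(d4,24), D(d3,16)
B→slot 5; C→slot 2; G→slot 4; F→slot 3; A→slot 1; E skipped; D skipped.
Profit = 29 + 59 + 38 + 50 + 65 = 241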